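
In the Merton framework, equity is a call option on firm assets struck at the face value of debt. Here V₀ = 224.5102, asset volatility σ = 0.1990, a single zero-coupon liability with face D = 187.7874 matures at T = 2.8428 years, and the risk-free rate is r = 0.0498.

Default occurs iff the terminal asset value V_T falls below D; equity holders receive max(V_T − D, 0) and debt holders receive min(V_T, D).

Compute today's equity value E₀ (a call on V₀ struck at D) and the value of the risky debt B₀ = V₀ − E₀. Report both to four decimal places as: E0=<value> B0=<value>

E0=67.2908 B0=157.2194

d₁ = [ln(V₀/D) + (r + σ²/2)T] / (σ√T)
   = [ln(224.5102/187.7874) + (0.0498 + 0.5·0.1990²)·2.8428] / (0.1990·√2.8428)
   = [0.178611 + 0.197860] / 0.335526 = 1.122032
d₂ = d₁ − σ√T = 1.122032 − 0.335526 = 0.786506
N(d₁) = 0.869076,  N(d₂) = 0.784214,  e^(−rT) = 0.867993
E₀ = V₀·N(d₁) − D·e^(−rT)·N(d₂)
   = 224.5102·0.869076 − 187.7874·0.867993·0.784214 = 67.290808
B₀ = V₀ − E₀ = 224.5102 − 67.290808 = 157.219392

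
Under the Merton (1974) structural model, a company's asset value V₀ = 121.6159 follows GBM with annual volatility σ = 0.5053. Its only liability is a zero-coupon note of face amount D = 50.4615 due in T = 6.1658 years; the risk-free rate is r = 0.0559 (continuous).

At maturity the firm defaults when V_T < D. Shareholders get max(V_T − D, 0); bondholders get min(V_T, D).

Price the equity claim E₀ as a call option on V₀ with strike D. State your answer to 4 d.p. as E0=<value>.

d₁ = [ln(V₀/D) + (r + σ²/2)T] / (σ√T)
   = [ln(121.6159/50.4615) + (0.0559 + 0.5·0.5053²)·6.1658] / (0.5053·√6.1658)
   = [0.879657 + 1.131819] / 1.254712 = 1.603138
d₂ = d₁ − σ√T = 1.603138 − 1.254712 = 0.348426
N(d₁) = 0.945548,  N(d₂) = 0.636240,  e^(−rT) = 0.708455
E₀ = V₀·N(d₁) − D·e^(−rT)·N(d₂)
   = 121.6159·0.945548 − 50.4615·0.708455·0.636240 = 92.248261

E0=92.2483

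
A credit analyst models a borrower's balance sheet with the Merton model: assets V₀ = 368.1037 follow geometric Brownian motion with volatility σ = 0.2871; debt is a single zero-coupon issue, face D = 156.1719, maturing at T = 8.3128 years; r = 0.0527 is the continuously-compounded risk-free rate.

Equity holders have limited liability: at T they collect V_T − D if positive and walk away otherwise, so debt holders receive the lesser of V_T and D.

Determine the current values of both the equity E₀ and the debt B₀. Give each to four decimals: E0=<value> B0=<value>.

d₁ = [ln(V₀/D) + (r + σ²/2)T] / (σ√T)
   = [ln(368.1037/156.1719) + (0.0527 + 0.5·0.2871²)·8.3128] / (0.2871·√8.3128)
   = [0.857407 + 0.780682] / 0.827765 = 1.978931
d₂ = d₁ − σ√T = 1.978931 − 0.827765 = 1.151166
N(d₁) = 0.976088,  N(d₂) = 0.875168,  e^(−rT) = 0.645271
E₀ = V₀·N(d₁) − D·e^(−rT)·N(d₂)
   = 368.1037·0.976088 − 156.1719·0.645271·0.875168 = 271.108127
B₀ = V₀ − E₀ = 368.1037 − 271.108127 = 96.995573

E0=271.1081 B0=96.9956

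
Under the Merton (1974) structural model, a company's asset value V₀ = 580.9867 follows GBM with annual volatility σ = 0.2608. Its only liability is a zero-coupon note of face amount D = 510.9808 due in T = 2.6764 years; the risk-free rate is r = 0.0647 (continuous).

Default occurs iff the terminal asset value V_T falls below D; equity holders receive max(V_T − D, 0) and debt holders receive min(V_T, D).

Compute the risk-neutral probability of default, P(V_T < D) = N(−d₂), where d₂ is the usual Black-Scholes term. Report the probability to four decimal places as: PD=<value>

PD=0.3108

d₁ = [ln(V₀/D) + (r + σ²/2)T] / (σ√T)
   = [ln(580.9867/510.9808) + (0.0647 + 0.5·0.2608²)·2.6764] / (0.2608·√2.6764)
   = [0.128396 + 0.264183] / 0.426661 = 0.920118
d₂ = d₁ − σ√T = 0.920118 − 0.426661 = 0.493457
risk-neutral PD = N(−d₂) = N(-0.493457) = 0.310845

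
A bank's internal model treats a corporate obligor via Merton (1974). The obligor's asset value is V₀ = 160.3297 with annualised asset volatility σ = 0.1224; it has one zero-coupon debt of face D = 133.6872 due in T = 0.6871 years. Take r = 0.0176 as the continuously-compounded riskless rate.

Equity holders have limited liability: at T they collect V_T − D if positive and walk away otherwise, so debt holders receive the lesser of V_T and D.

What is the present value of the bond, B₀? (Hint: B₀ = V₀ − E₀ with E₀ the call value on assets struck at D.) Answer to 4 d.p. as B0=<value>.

B0=131.9215

d₁ = [ln(V₀/D) + (r + σ²/2)T] / (σ√T)
   = [ln(160.3297/133.6872) + (0.0176 + 0.5·0.1224²)·0.6871] / (0.1224·√0.6871)
   = [0.181730 + 0.017240] / 0.101459 = 1.961079
d₂ = d₁ − σ√T = 1.961079 − 0.101459 = 1.859620
N(d₁) = 0.975065,  N(d₂) = 0.968530,  e^(−rT) = 0.987980
E₀ = V₀·N(d₁) − D·e^(−rT)·N(d₂)
   = 160.3297·0.975065 − 133.6872·0.987980·0.968530 = 28.408154
B₀ = V₀ − E₀ = 160.3297 − 28.408154 = 131.921546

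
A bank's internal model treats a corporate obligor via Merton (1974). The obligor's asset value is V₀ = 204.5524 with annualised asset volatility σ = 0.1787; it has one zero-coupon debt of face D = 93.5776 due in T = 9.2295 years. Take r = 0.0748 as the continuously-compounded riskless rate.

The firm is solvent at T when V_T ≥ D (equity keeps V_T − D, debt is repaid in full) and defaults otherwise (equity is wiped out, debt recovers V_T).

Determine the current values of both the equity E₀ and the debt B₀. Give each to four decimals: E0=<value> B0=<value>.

d₁ = [ln(V₀/D) + (r + σ²/2)T] / (σ√T)
   = [ln(204.5524/93.5776) + (0.0748 + 0.5·0.1787²)·9.2295] / (0.1787·√9.2295)
   = [0.782033 + 0.837733] / 0.542892 = 2.983586
d₂ = d₁ − σ√T = 2.983586 − 0.542892 = 2.440694
N(d₁) = 0.998576,  N(d₂) = 0.992670,  e^(−rT) = 0.501392
E₀ = V₀·N(d₁) − D·e^(−rT)·N(d₂)
   = 204.5524·0.998576 − 93.5776·0.501392·0.992670 = 157.685838
B₀ = V₀ − E₀ = 204.5524 − 157.685838 = 46.866562

E0=157.6858 B0=46.8666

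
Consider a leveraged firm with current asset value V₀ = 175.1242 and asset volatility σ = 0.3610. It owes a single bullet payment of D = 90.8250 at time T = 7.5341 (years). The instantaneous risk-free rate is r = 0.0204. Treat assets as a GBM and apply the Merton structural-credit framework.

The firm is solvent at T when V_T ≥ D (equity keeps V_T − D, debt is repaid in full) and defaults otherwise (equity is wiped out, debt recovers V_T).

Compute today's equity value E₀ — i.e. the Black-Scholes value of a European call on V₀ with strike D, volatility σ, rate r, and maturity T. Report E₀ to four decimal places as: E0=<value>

E0=109.7779

d₁ = [ln(V₀/D) + (r + σ²/2)T] / (σ√T)
   = [ln(175.1242/90.8250) + (0.0204 + 0.5·0.3610²)·7.5341] / (0.3610·√7.5341)
   = [0.656561 + 0.644621] / 0.990884 = 1.313153
d₂ = d₁ − σ√T = 1.313153 − 0.990884 = 0.322269
N(d₁) = 0.905434,  N(d₂) = 0.626375,  e^(−rT) = 0.857533
E₀ = V₀·N(d₁) − D·e^(−rT)·N(d₂)
   = 175.1242·0.905434 − 90.8250·0.857533·0.626375 = 109.777933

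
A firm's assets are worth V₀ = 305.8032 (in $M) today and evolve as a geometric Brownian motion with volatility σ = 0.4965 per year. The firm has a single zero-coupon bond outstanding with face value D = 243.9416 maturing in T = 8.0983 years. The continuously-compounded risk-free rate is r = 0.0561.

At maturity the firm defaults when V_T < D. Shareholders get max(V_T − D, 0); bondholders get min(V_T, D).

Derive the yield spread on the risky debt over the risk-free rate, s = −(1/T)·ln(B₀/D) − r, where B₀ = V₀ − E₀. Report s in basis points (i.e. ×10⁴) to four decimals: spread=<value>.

d₁ = [ln(V₀/D) + (r + σ²/2)T] / (σ√T)
   = [ln(305.8032/243.9416) + (0.0561 + 0.5·0.4965²)·8.0983] / (0.4965·√8.0983)
   = [0.226013 + 1.452480] / 1.412915 = 1.187964
d₂ = d₁ − σ√T = 1.187964 − 1.412915 = -0.224952
N(d₁) = 0.882576,  N(d₂) = 0.411008,  e^(−rT) = 0.634883
E₀ = V₀·N(d₁) − D·e^(−rT)·N(d₂)
   = 305.8032·0.882576 − 243.9416·0.634883·0.411008 = 206.239946
B₀ = V₀ − E₀ = 305.8032 − 206.239946 = 99.563254
spread = −(1/T)·ln(B₀/D) − r = −(1/8.0983)·ln(99.563254/243.9416) − 0.0561 = 0.05455726
in basis points: 0.05455726 × 10⁴ = 545.5726 bp

spread=545.5726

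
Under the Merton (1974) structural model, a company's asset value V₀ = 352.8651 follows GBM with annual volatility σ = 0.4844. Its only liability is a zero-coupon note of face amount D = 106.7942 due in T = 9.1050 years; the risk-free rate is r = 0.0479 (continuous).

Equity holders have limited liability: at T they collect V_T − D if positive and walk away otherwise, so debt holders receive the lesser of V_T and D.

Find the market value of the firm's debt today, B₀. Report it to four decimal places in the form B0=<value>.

B0=56.3041

d₁ = [ln(V₀/D) + (r + σ²/2)T] / (σ√T)
   = [ln(352.8651/106.7942) + (0.0479 + 0.5·0.4844²)·9.1050] / (0.4844·√9.1050)
   = [1.195182 + 1.504343] / 1.461652 = 1.846900
d₂ = d₁ − σ√T = 1.846900 − 1.461652 = 0.385247
N(d₁) = 0.967619,  N(d₂) = 0.649973,  e^(−rT) = 0.646534
E₀ = V₀·N(d₁) − D·e^(−rT)·N(d₂)
   = 352.8651·0.967619 − 106.7942·0.646534·0.649973 = 296.560951
B₀ = V₀ − E₀ = 352.8651 − 296.560951 = 56.304149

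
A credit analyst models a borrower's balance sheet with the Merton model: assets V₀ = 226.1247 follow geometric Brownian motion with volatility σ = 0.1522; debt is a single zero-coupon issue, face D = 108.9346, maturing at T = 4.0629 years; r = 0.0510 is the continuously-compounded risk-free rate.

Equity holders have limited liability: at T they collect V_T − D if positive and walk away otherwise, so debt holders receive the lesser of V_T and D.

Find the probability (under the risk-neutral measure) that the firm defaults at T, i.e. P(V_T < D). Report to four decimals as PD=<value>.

PD=0.0019

d₁ = [ln(V₀/D) + (r + σ²/2)T] / (σ√T)
   = [ln(226.1247/108.9346) + (0.0510 + 0.5·0.1522²)·4.0629] / (0.1522·√4.0629)
   = [0.730339 + 0.254266] / 0.306784 = 3.209441
d₂ = d₁ − σ√T = 3.209441 − 0.306784 = 2.902657
risk-neutral PD = N(−d₂) = N(-2.902657) = 0.001850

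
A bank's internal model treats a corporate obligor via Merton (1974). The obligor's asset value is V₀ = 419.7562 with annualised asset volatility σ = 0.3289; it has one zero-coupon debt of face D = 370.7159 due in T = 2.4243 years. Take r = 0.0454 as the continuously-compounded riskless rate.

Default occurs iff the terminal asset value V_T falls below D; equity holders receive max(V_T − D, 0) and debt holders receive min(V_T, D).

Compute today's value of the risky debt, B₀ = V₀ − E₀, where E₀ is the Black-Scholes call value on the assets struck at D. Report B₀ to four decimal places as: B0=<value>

d₁ = [ln(V₀/D) + (r + σ²/2)T] / (σ√T)
   = [ln(419.7562/370.7159) + (0.0454 + 0.5·0.3289²)·2.4243] / (0.3289·√2.4243)
   = [0.124238 + 0.241188] / 0.512103 = 0.713579
d₂ = d₁ − σ√T = 0.713579 − 0.512103 = 0.201477
N(d₁) = 0.762256,  N(d₂) = 0.579837,  e^(−rT) = 0.895778
E₀ = V₀·N(d₁) − D·e^(−rT)·N(d₂)
   = 419.7562·0.762256 − 370.7159·0.895778·0.579837 = 127.410132
B₀ = V₀ − E₀ = 419.7562 − 127.410132 = 292.346068

B0=292.3461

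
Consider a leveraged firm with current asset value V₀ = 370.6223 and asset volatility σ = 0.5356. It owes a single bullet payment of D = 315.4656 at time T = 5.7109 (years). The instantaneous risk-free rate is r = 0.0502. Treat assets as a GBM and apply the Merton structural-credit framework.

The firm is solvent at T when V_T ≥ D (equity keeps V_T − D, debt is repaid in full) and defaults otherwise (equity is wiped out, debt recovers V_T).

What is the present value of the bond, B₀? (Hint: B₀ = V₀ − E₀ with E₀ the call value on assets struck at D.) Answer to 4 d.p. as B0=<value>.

d₁ = [ln(V₀/D) + (r + σ²/2)T] / (σ√T)
   = [ln(370.6223/315.4656) + (0.0502 + 0.5·0.5356²)·5.7109] / (0.5356·√5.7109)
   = [0.161134 + 1.105823] / 1.279950 = 0.989849
d₂ = d₁ − σ√T = 0.989849 − 1.279950 = -0.290101
N(d₁) = 0.838876,  N(d₂) = 0.385870,  e^(−rT) = 0.750747
E₀ = V₀·N(d₁) − D·e^(−rT)·N(d₂)
   = 370.6223·0.838876 − 315.4656·0.750747·0.385870 = 219.518836
B₀ = V₀ − E₀ = 370.6223 − 219.518836 = 151.103464

B0=151.1035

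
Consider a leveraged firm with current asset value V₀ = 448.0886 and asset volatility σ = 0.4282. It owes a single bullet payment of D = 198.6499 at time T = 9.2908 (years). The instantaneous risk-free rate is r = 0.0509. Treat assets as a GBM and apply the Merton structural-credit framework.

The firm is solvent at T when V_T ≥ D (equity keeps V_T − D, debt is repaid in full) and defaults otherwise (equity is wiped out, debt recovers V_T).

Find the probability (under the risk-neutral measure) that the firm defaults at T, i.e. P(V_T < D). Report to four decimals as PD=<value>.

PD=0.3696

d₁ = [ln(V₀/D) + (r + σ²/2)T] / (σ√T)
   = [ln(448.0886/198.6499) + (0.0509 + 0.5·0.4282²)·9.2908] / (0.4282·√9.2908)
   = [0.813447 + 1.324660] / 1.305188 = 1.638160
d₂ = d₁ − σ√T = 1.638160 − 1.305188 = 0.332971
risk-neutral PD = N(−d₂) = N(-0.332971) = 0.369578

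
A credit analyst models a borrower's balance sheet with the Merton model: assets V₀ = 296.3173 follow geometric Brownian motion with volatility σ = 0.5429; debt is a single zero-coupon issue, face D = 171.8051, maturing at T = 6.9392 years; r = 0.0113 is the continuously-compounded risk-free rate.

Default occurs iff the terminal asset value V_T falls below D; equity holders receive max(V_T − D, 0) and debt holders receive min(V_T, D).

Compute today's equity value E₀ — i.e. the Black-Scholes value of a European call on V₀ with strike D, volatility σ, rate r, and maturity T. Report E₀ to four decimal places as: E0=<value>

d₁ = [ln(V₀/D) + (r + σ²/2)T] / (σ√T)
   = [ln(296.3173/171.8051) + (0.0113 + 0.5·0.5429²)·6.9392] / (0.5429·√6.9392)
   = [0.545070 + 1.101044] / 1.430127 = 1.151027
d₂ = d₁ − σ√T = 1.151027 − 1.430127 = -0.279100
N(d₁) = 0.875139,  N(d₂) = 0.390084,  e^(−rT) = 0.924583
E₀ = V₀·N(d₁) − D·e^(−rT)·N(d₂)
   = 296.3173·0.875139 − 171.8051·0.924583·0.390084 = 197.354875

E0=197.3549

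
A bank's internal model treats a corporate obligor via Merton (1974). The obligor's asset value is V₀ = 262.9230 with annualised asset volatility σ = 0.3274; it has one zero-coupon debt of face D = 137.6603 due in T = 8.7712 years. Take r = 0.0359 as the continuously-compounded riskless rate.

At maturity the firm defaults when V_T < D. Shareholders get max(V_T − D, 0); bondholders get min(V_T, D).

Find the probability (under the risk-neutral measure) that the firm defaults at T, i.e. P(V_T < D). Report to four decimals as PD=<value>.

d₁ = [ln(V₀/D) + (r + σ²/2)T] / (σ√T)
   = [ln(262.9230/137.6603) + (0.0359 + 0.5·0.3274²)·8.7712] / (0.3274·√8.7712)
   = [0.647072 + 0.784982] / 0.969635 = 1.476900
d₂ = d₁ − σ√T = 1.476900 − 0.969635 = 0.507266
risk-neutral PD = N(−d₂) = N(-0.507266) = 0.305984

PD=0.3060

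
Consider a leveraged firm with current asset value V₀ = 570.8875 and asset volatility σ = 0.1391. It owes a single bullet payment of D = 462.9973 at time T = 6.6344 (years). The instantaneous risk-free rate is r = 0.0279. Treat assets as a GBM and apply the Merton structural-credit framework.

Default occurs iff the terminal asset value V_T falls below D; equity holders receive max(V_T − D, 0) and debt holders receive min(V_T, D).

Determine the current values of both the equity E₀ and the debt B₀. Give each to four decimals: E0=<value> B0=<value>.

E0=197.5001 B0=373.3874

d₁ = [ln(V₀/D) + (r + σ²/2)T] / (σ√T)
   = [ln(570.8875/462.9973) + (0.0279 + 0.5·0.1391²)·6.6344] / (0.1391·√6.6344)
   = [0.209471 + 0.249284] / 0.358284 = 1.280420
d₂ = d₁ − σ√T = 1.280420 − 0.358284 = 0.922136
N(d₁) = 0.899801,  N(d₂) = 0.821771,  e^(−rT) = 0.831021
E₀ = V₀·N(d₁) − D·e^(−rT)·N(d₂)
   = 570.8875·0.899801 − 462.9973·0.831021·0.821771 = 197.500125
B₀ = V₀ − E₀ = 570.8875 − 197.500125 = 373.387375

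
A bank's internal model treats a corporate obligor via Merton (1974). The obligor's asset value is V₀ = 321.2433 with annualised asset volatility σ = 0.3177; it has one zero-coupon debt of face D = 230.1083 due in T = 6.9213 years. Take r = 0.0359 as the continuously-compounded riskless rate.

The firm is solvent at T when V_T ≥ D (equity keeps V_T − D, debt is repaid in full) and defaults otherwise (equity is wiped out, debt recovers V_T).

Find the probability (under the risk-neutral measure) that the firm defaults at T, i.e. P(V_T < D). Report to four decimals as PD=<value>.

PD=0.3903

d₁ = [ln(V₀/D) + (r + σ²/2)T] / (σ√T)
   = [ln(321.2433/230.1083) + (0.0359 + 0.5·0.3177²)·6.9213] / (0.3177·√6.9213)
   = [0.333649 + 0.597769] / 0.835817 = 1.114381
d₂ = d₁ − σ√T = 1.114381 − 0.835817 = 0.278564
risk-neutral PD = N(−d₂) = N(-0.278564) = 0.390290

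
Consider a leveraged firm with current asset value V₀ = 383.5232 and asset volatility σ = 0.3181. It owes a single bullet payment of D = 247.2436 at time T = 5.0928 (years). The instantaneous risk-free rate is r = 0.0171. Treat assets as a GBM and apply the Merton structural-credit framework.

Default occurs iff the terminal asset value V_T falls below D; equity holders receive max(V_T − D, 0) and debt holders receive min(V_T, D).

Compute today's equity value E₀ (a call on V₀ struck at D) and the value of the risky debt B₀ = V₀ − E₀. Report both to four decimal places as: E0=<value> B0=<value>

E0=184.4567 B0=199.0665

d₁ = [ln(V₀/D) + (r + σ²/2)T] / (σ√T)
   = [ln(383.5232/247.2436) + (0.0171 + 0.5·0.3181²)·5.0928] / (0.3181·√5.0928)
   = [0.439026 + 0.344751] / 0.717864 = 1.091819
d₂ = d₁ − σ√T = 1.091819 − 0.717864 = 0.373955
N(d₁) = 0.862544,  N(d₂) = 0.645781,  e^(−rT) = 0.916597
E₀ = V₀·N(d₁) − D·e^(−rT)·N(d₂)
   = 383.5232·0.862544 − 247.2436·0.916597·0.645781 = 184.456723
B₀ = V₀ − E₀ = 383.5232 − 184.456723 = 199.066477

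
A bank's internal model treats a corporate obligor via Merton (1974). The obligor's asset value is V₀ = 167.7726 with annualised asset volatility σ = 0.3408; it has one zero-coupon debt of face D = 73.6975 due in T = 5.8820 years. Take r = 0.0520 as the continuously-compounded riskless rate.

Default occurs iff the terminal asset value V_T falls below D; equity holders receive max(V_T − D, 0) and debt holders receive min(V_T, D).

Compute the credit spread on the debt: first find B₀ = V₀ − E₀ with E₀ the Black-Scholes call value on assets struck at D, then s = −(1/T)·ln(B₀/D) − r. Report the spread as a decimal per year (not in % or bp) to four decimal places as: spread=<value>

spread=0.0095

d₁ = [ln(V₀/D) + (r + σ²/2)T] / (σ√T)
   = [ln(167.7726/73.6975) + (0.0520 + 0.5·0.3408²)·5.8820] / (0.3408·√5.8820)
   = [0.822641 + 0.647445] / 0.826537 = 1.778610
d₂ = d₁ − σ√T = 1.778610 − 0.826537 = 0.952073
N(d₁) = 0.962348,  N(d₂) = 0.829470,  e^(−rT) = 0.736487
E₀ = V₀·N(d₁) − D·e^(−rT)·N(d₂)
   = 167.7726·0.962348 − 73.6975·0.736487·0.829470 = 116.434306
B₀ = V₀ − E₀ = 167.7726 − 116.434306 = 51.338294
spread = −(1/T)·ln(B₀/D) − r = −(1/5.8820)·ln(51.338294/73.6975) − 0.0520 = 0.00946411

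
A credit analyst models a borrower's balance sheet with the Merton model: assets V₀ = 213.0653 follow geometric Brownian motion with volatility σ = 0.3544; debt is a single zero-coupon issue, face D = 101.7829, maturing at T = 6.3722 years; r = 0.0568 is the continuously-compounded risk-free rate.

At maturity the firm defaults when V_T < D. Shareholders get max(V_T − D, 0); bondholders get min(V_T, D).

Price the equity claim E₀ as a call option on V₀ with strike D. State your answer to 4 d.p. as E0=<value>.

d₁ = [ln(V₀/D) + (r + σ²/2)T] / (σ√T)
   = [ln(213.0653/101.7829) + (0.0568 + 0.5·0.3544²)·6.3722] / (0.3544·√6.3722)
   = [0.738757 + 0.762113] / 0.894620 = 1.677662
d₂ = d₁ − σ√T = 1.677662 − 0.894620 = 0.783043
N(d₁) = 0.953293,  N(d₂) = 0.783199,  e^(−rT) = 0.696323
E₀ = V₀·N(d₁) − D·e^(−rT)·N(d₂)
   = 213.0653·0.953293 − 101.7829·0.696323·0.783199 = 147.605455

E0=147.6055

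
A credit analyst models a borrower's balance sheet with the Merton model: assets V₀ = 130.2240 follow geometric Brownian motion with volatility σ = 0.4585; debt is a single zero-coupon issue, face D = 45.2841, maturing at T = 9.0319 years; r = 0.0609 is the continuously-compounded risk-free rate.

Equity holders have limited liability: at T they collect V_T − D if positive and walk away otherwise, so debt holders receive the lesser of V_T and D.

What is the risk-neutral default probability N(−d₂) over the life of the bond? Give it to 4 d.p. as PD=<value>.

d₁ = [ln(V₀/D) + (r + σ²/2)T] / (σ√T)
   = [ln(130.2240/45.2841) + (0.0609 + 0.5·0.4585²)·9.0319] / (0.4585·√9.0319)
   = [1.056300 + 1.499396] / 1.377936 = 1.854728
d₂ = d₁ − σ√T = 1.854728 − 1.377936 = 0.476793
risk-neutral PD = N(−d₂) = N(-0.476793) = 0.316755

PD=0.3168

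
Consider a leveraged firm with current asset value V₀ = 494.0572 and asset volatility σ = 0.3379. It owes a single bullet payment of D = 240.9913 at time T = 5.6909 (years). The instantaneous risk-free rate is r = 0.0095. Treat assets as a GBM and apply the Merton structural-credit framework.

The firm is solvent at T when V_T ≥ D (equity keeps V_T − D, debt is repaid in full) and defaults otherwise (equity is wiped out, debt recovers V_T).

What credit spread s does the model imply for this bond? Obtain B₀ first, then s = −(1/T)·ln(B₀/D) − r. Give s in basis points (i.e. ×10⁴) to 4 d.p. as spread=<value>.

d₁ = [ln(V₀/D) + (r + σ²/2)T] / (σ√T)
   = [ln(494.0572/240.9913) + (0.0095 + 0.5·0.3379²)·5.6909] / (0.3379·√5.6909)
   = [0.717890 + 0.378947] / 0.806081 = 1.360704
d₂ = d₁ − σ√T = 1.360704 − 0.806081 = 0.554623
N(d₁) = 0.913196,  N(d₂) = 0.710424,  e^(−rT) = 0.947372
E₀ = V₀·N(d₁) − D·e^(−rT)·N(d₂)
   = 494.0572·0.913196 − 240.9913·0.947372·0.710424 = 288.975549
B₀ = V₀ − E₀ = 494.0572 − 288.975549 = 205.081651
spread = −(1/T)·ln(B₀/D) − r = −(1/5.6909)·ln(205.081651/240.9913) − 0.0095 = 0.01885274
in basis points: 0.01885274 × 10⁴ = 188.5274 bp

spread=188.5274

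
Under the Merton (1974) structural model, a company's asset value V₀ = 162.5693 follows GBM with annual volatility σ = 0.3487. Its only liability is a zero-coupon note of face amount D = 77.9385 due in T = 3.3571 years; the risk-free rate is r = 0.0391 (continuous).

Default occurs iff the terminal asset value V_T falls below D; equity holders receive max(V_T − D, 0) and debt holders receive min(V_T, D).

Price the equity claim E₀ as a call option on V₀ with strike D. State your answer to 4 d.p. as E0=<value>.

E0=96.8408

d₁ = [ln(V₀/D) + (r + σ²/2)T] / (σ√T)
   = [ln(162.5693/77.9385) + (0.0391 + 0.5·0.3487²)·3.3571] / (0.3487·√3.3571)
   = [0.735184 + 0.335360] / 0.638902 = 1.675601
d₂ = d₁ − σ√T = 1.675601 − 0.638902 = 1.036700
N(d₁) = 0.953092,  N(d₂) = 0.850062,  e^(−rT) = 0.876987
E₀ = V₀·N(d₁) − D·e^(−rT)·N(d₂)
   = 162.5693·0.953092 − 77.9385·0.876987·0.850062 = 96.840810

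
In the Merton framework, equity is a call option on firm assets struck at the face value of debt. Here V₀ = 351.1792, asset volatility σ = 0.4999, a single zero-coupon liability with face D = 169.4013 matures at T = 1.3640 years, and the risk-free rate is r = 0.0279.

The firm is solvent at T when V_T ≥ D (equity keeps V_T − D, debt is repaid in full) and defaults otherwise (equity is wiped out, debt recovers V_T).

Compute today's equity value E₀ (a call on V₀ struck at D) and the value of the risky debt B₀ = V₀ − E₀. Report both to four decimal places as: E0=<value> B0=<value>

E0=194.0996 B0=157.0796

d₁ = [ln(V₀/D) + (r + σ²/2)T] / (σ√T)
   = [ln(351.1792/169.4013) + (0.0279 + 0.5·0.4999²)·1.3640] / (0.4999·√1.3640)
   = [0.729026 + 0.208487] / 0.583835 = 1.605784
d₂ = d₁ − σ√T = 1.605784 − 0.583835 = 1.021949
N(d₁) = 0.945839,  N(d₂) = 0.846598,  e^(−rT) = 0.962659
E₀ = V₀·N(d₁) − D·e^(−rT)·N(d₂)
   = 351.1792·0.945839 − 169.4013·0.962659·0.846598 = 194.099578
B₀ = V₀ − E₀ = 351.1792 − 194.099578 = 157.079622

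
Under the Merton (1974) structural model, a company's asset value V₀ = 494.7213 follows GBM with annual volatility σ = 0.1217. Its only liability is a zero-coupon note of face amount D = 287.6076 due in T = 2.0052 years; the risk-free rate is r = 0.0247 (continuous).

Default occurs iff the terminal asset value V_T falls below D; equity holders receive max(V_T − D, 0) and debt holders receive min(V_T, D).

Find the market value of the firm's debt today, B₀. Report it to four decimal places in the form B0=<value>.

B0=273.7051

d₁ = [ln(V₀/D) + (r + σ²/2)T] / (σ√T)
   = [ln(494.7213/287.6076) + (0.0247 + 0.5·0.1217²)·2.0052] / (0.1217·√2.0052)
   = [0.542398 + 0.064378] / 0.172333 = 3.520939
d₂ = d₁ − σ√T = 3.520939 − 0.172333 = 3.348606
N(d₁) = 0.999785,  N(d₂) = 0.999594,  e^(−rT) = 0.951678
E₀ = V₀·N(d₁) − D·e^(−rT)·N(d₂)
   = 494.7213·0.999785 − 287.6076·0.951678·0.999594 = 221.016230
B₀ = V₀ − E₀ = 494.7213 − 221.016230 = 273.705070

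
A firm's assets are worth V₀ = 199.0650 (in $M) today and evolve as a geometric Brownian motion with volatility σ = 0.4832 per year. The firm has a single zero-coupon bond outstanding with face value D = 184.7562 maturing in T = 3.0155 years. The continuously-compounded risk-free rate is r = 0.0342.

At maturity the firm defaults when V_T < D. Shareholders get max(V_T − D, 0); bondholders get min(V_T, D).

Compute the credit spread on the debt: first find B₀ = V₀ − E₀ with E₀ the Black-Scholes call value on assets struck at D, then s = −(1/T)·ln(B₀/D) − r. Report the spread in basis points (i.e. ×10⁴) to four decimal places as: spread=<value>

spread=1030.2607

d₁ = [ln(V₀/D) + (r + σ²/2)T] / (σ√T)
   = [ln(199.0650/184.7562) + (0.0342 + 0.5·0.4832²)·3.0155] / (0.4832·√3.0155)
   = [0.074594 + 0.455163] / 0.839086 = 0.631350
d₂ = d₁ − σ√T = 0.631350 − 0.839086 = -0.207736
N(d₁) = 0.736094,  N(d₂) = 0.417718,  e^(−rT) = 0.902010
E₀ = V₀·N(d₁) − D·e^(−rT)·N(d₂)
   = 199.0650·0.736094 − 184.7562·0.902010·0.417718 = 76.917186
B₀ = V₀ − E₀ = 199.0650 − 76.917186 = 122.147814
spread = −(1/T)·ln(B₀/D) − r = −(1/3.0155)·ln(122.147814/184.7562) − 0.0342 = 0.10302607
in basis points: 0.10302607 × 10⁴ = 1030.2607 bp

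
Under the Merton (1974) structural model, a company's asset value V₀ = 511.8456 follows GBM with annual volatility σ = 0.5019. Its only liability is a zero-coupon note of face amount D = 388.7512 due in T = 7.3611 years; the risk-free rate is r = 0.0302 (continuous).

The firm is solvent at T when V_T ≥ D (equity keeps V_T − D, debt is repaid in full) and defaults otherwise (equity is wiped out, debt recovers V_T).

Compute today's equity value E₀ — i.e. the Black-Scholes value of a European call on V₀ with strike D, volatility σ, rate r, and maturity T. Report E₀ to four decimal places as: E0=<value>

d₁ = [ln(V₀/D) + (r + σ²/2)T] / (σ√T)
   = [ln(511.8456/388.7512) + (0.0302 + 0.5·0.5019²)·7.3611] / (0.5019·√7.3611)
   = [0.275083 + 1.149449] / 1.361722 = 1.046126
d₂ = d₁ − σ√T = 1.046126 − 1.361722 = -0.315597
N(d₁) = 0.852248,  N(d₂) = 0.376154,  e^(−rT) = 0.800671
E₀ = V₀·N(d₁) − D·e^(−rT)·N(d₂)
   = 511.8456·0.852248 − 388.7512·0.800671·0.376154 = 319.137167

E0=319.1372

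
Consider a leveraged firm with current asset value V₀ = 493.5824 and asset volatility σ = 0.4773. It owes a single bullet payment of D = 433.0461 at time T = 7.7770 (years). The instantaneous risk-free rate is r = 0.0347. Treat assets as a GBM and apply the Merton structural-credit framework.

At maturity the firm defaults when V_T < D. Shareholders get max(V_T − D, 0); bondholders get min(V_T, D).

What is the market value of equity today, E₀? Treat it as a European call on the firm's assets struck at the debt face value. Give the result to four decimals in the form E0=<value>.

E0=292.9341

d₁ = [ln(V₀/D) + (r + σ²/2)T] / (σ√T)
   = [ln(493.5824/433.0461) + (0.0347 + 0.5·0.4773²)·7.7770] / (0.4773·√7.7770)
   = [0.130846 + 1.155722] / 1.331060 = 0.966574
d₂ = d₁ − σ√T = 0.966574 − 1.331060 = -0.364486
N(d₁) = 0.833121,  N(d₂) = 0.357748,  e^(−rT) = 0.763485
E₀ = V₀·N(d₁) − D·e^(−rT)·N(d₂)
   = 493.5824·0.833121 − 433.0461·0.763485·0.357748 = 292.934053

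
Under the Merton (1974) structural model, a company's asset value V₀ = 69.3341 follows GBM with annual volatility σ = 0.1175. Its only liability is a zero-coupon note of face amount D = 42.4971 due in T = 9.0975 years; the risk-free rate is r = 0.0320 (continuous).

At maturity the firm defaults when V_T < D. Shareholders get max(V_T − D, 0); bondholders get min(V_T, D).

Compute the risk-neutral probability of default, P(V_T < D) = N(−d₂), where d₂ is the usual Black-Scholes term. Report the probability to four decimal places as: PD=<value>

PD=0.0214

d₁ = [ln(V₀/D) + (r + σ²/2)T] / (σ√T)
   = [ln(69.3341/42.4971) + (0.0320 + 0.5·0.1175²)·9.0975] / (0.1175·√9.0975)
   = [0.489501 + 0.353921] / 0.354404 = 2.379831
d₂ = d₁ − σ√T = 2.379831 − 0.354404 = 2.025427
risk-neutral PD = N(−d₂) = N(-2.025427) = 0.021412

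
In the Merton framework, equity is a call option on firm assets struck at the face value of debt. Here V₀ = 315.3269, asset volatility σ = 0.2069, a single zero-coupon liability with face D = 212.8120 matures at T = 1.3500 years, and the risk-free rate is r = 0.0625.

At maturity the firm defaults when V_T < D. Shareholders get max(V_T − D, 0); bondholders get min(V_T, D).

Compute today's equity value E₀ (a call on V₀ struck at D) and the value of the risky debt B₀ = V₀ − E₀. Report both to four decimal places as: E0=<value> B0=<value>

d₁ = [ln(V₀/D) + (r + σ²/2)T] / (σ√T)
   = [ln(315.3269/212.8120) + (0.0625 + 0.5·0.2069²)·1.3500] / (0.2069·√1.3500)
   = [0.393201 + 0.113270] / 0.240396 = 2.106818
d₂ = d₁ − σ√T = 2.106818 − 0.240396 = 1.866422
N(d₁) = 0.982433,  N(d₂) = 0.969009,  e^(−rT) = 0.919087
E₀ = V₀·N(d₁) − D·e^(−rT)·N(d₂)
   = 315.3269·0.982433 − 212.8120·0.919087·0.969009 = 120.256657
B₀ = V₀ − E₀ = 315.3269 − 120.256657 = 195.070243

E0=120.2567 B0=195.0702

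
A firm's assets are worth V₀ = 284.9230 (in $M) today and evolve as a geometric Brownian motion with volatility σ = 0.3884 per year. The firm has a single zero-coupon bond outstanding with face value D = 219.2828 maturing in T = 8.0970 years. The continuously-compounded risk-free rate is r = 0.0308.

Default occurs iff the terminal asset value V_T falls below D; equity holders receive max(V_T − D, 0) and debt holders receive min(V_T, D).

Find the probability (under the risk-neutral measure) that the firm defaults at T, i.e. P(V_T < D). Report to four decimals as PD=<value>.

d₁ = [ln(V₀/D) + (r + σ²/2)T] / (σ√T)
   = [ln(284.9230/219.2828) + (0.0308 + 0.5·0.3884²)·8.0970] / (0.3884·√8.0970)
   = [0.261857 + 0.860122] / 1.105201 = 1.015181
d₂ = d₁ − σ√T = 1.015181 − 1.105201 = -0.090020
risk-neutral PD = N(−d₂) = N(0.090020) = 0.535864

PD=0.5359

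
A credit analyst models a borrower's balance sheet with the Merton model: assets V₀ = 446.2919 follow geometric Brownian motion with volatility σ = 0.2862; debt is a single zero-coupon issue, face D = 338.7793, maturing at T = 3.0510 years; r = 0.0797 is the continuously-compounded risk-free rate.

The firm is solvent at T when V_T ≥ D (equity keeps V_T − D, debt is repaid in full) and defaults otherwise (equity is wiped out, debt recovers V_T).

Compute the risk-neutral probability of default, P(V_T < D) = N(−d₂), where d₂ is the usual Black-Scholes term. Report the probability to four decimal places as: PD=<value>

d₁ = [ln(V₀/D) + (r + σ²/2)T] / (σ√T)
   = [ln(446.2919/338.7793) + (0.0797 + 0.5·0.2862²)·3.0510] / (0.2862·√3.0510)
   = [0.275624 + 0.368119] / 0.499909 = 1.287722
d₂ = d₁ − σ√T = 1.287722 − 0.499909 = 0.787813
risk-neutral PD = N(−d₂) = N(-0.787813) = 0.215403

PD=0.2154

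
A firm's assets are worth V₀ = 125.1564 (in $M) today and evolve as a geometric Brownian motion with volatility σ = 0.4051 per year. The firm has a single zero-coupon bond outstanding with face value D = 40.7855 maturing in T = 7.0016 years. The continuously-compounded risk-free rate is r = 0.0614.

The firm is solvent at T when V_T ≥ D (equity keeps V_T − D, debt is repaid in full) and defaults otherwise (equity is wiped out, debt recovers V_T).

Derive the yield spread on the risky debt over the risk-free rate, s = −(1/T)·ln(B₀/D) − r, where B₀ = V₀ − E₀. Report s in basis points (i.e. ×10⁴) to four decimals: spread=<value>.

d₁ = [ln(V₀/D) + (r + σ²/2)T] / (σ√T)
   = [ln(125.1564/40.7855) + (0.0614 + 0.5·0.4051²)·7.0016] / (0.4051·√7.0016)
   = [1.121238 + 1.004401] / 1.071916 = 1.983026
d₂ = d₁ − σ√T = 1.983026 − 1.071916 = 0.911110
N(d₁) = 0.976318,  N(d₂) = 0.818881,  e^(−rT) = 0.650575
E₀ = V₀·N(d₁) − D·e^(−rT)·N(d₂)
   = 125.1564·0.976318 − 40.7855·0.650575·0.818881 = 100.464188
B₀ = V₀ − E₀ = 125.1564 − 100.464188 = 24.692212
spread = −(1/T)·ln(B₀/D) − r = −(1/7.0016)·ln(24.692212/40.7855) − 0.0614 = 0.01027486
in basis points: 0.01027486 × 10⁴ = 102.7486 bp

spread=102.7486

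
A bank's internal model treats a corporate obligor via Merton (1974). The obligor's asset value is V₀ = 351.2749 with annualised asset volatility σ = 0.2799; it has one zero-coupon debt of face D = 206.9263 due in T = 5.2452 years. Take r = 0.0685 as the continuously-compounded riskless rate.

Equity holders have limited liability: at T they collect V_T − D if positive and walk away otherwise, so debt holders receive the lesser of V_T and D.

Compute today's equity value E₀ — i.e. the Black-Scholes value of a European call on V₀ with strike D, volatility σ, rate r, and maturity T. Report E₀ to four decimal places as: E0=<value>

d₁ = [ln(V₀/D) + (r + σ²/2)T] / (σ√T)
   = [ln(351.2749/206.9263) + (0.0685 + 0.5·0.2799²)·5.2452] / (0.2799·√5.2452)
   = [0.529206 + 0.564761] / 0.641038 = 1.706556
d₂ = d₁ − σ√T = 1.706556 − 0.641038 = 1.065518
N(d₁) = 0.956048,  N(d₂) = 0.856679,  e^(−rT) = 0.698168
E₀ = V₀·N(d₁) − D·e^(−rT)·N(d₂)
   = 351.2749·0.956048 − 206.9263·0.698168·0.856679 = 212.071787

E0=212.0718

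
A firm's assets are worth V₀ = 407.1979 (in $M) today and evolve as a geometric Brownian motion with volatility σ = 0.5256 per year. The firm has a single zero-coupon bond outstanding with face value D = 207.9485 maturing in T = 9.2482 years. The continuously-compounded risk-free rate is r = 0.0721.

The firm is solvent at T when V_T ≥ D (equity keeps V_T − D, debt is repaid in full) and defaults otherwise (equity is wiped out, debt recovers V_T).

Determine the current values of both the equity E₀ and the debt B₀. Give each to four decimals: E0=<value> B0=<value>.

E0=331.4870 B0=75.7109

d₁ = [ln(V₀/D) + (r + σ²/2)T] / (σ√T)
   = [ln(407.1979/207.9485) + (0.0721 + 0.5·0.5256²)·9.2482] / (0.5256·√9.2482)
   = [0.672009 + 1.944228] / 1.598394 = 1.636790
d₂ = d₁ − σ√T = 1.636790 − 1.598394 = 0.038396
N(d₁) = 0.949163,  N(d₂) = 0.515314,  e^(−rT) = 0.513351
E₀ = V₀·N(d₁) − D·e^(−rT)·N(d₂)
   = 407.1979·0.949163 − 207.9485·0.513351·0.515314 = 331.487048
B₀ = V₀ − E₀ = 407.1979 − 331.487048 = 75.710852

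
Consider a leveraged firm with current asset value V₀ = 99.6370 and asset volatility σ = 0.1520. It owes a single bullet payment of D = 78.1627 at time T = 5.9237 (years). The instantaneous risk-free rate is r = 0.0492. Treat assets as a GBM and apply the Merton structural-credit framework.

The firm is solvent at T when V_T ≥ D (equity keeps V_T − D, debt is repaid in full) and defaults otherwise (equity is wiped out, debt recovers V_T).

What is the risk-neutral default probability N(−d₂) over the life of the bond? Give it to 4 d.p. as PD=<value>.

PD=0.1040

d₁ = [ln(V₀/D) + (r + σ²/2)T] / (σ√T)
   = [ln(99.6370/78.1627) + (0.0492 + 0.5·0.1520²)·5.9237] / (0.1520·√5.9237)
   = [0.242741 + 0.359877] / 0.369948 = 1.628927
d₂ = d₁ − σ√T = 1.628927 − 0.369948 = 1.258980
risk-neutral PD = N(−d₂) = N(-1.258980) = 0.104019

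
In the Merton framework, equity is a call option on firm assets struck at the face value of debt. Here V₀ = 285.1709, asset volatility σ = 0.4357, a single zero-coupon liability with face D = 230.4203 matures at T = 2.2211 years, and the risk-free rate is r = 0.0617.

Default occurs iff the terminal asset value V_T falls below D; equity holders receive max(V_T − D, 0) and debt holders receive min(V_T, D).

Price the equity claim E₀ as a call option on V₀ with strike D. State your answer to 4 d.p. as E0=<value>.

d₁ = [ln(V₀/D) + (r + σ²/2)T] / (σ√T)
   = [ln(285.1709/230.4203) + (0.0617 + 0.5·0.4357²)·2.2211] / (0.4357·√2.2211)
   = [0.213184 + 0.347863] / 0.649339 = 0.864026
d₂ = d₁ − σ√T = 0.864026 − 0.649339 = 0.214687
N(d₁) = 0.806213,  N(d₂) = 0.584994,  e^(−rT) = 0.871934
E₀ = V₀·N(d₁) − D·e^(−rT)·N(d₂)
   = 285.1709·0.806213 − 230.4203·0.871934·0.584994 = 112.376630

E0=112.3766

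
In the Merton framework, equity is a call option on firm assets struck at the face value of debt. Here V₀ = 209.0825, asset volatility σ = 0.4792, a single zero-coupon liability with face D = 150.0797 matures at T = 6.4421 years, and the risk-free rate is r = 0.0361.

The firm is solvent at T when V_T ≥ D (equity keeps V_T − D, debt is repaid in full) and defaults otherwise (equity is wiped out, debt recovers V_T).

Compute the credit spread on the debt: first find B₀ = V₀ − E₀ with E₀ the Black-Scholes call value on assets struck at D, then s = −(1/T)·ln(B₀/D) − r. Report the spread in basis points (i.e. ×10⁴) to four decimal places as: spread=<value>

spread=571.4618

d₁ = [ln(V₀/D) + (r + σ²/2)T] / (σ√T)
   = [ln(209.0825/150.0797) + (0.0361 + 0.5·0.4792²)·6.4421] / (0.4792·√6.4421)
   = [0.331562 + 0.972218] / 1.216272 = 1.071949
d₂ = d₁ − σ√T = 1.071949 − 1.216272 = -0.144323
N(d₁) = 0.858128,  N(d₂) = 0.442623,  e^(−rT) = 0.792502
E₀ = V₀·N(d₁) − D·e^(−rT)·N(d₂)
   = 209.0825·0.858128 − 150.0797·0.792502·0.442623 = 126.774749
B₀ = V₀ − E₀ = 209.0825 − 126.774749 = 82.307751
spread = −(1/T)·ln(B₀/D) − r = −(1/6.4421)·ln(82.307751/150.0797) − 0.0361 = 0.05714618
in basis points: 0.05714618 × 10⁴ = 571.4618 bp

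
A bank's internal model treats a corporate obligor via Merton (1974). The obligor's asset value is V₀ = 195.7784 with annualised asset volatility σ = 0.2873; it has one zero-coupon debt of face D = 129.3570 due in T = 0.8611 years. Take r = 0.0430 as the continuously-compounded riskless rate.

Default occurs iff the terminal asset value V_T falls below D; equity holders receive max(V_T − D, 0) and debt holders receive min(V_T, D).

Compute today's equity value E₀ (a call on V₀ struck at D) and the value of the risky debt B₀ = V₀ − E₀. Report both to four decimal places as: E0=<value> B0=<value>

E0=71.8926 B0=123.8858

d₁ = [ln(V₀/D) + (r + σ²/2)T] / (σ√T)
   = [ln(195.7784/129.3570) + (0.0430 + 0.5·0.2873²)·0.8611] / (0.2873·√0.8611)
   = [0.414407 + 0.072565] / 0.266601 = 1.826595
d₂ = d₁ − σ√T = 1.826595 − 0.266601 = 1.559994
N(d₁) = 0.966120,  N(d₂) = 0.940619,  e^(−rT) = 0.963650
E₀ = V₀·N(d₁) − D·e^(−rT)·N(d₂)
   = 195.7784·0.966120 − 129.3570·0.963650·0.940619 = 71.892602
B₀ = V₀ − E₀ = 195.7784 − 71.892602 = 123.885798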